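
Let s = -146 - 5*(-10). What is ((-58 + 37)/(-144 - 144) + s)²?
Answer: 84805681/9216 ≈ 9202.0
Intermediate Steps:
s = -96 (s = -146 + 50 = -96)
((-58 + 37)/(-144 - 144) + s)² = ((-58 + 37)/(-144 - 144) - 96)² = (-21/(-288) - 96)² = (-21*(-1/288) - 96)² = (7/96 - 96)² = (-9209/96)² = 84805681/9216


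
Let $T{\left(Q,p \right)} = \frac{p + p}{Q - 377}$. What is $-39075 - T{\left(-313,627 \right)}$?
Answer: $- \frac{4493416}{115} \approx -39073.0$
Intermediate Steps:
$T{\left(Q,p \right)} = \frac{2 p}{-377 + Q}$
$-39075 - T{\left(-313,627 \right)} = -39075 - 2 \cdot 627 \frac{1}{-377 - 313} = -39075 - 2 \cdot 627 \frac{1}{-690} = -39075 - 2 \cdot 627 \left(- \frac{1}{690}\right) = -39075 - - \frac{209}{115} = -39075 + \frac{209}{115} = - \frac{4493416}{115}$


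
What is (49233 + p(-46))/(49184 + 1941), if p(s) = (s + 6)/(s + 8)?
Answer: 935447/971375 ≈ 0.96301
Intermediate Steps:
p(s) = (6 + s)/(8 + s)
(49233 + p(-46))/(49184 + 1941) = (49233 + (6 - 46)/(8 - 46))/(49184 + 1941) = (49233 - 40/(-38))/51125 = (49233 - 1/38*(-40))*(1/51125) = (49233 + 20/19)*(1/51125) = (935447/19)*(1/51125) = 935447/971375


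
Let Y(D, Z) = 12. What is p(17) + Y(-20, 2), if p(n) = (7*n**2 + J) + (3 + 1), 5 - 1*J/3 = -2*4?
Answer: 2078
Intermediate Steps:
J = 39 (J = 15 - (-6)*4 = 15 - 3*(-8) = 15 + 24 = 39)
p(n) = 43 + 7*n**2 (p(n) = (7*n**2 + 39) + (3 + 1) = (39 + 7*n**2) + 4 = 43 + 7*n**2)
p(17) + Y(-20, 2) = (43 + 7*17**2) + 12 = (43 + 7*289) + 12 = (43 + 2023) + 12 = 2066 + 12 = 2078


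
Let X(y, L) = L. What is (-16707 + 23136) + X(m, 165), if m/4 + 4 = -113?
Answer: 6594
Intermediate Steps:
m = -468 (m = -16 + 4*(-113) = -16 - 452 = -468)
(-16707 + 23136) + X(m, 165) = (-16707 + 23136) + 165 = 6429 + 165 = 6594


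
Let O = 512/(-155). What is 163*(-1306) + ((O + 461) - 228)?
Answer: -32960487/155 ≈ -2.1265e+5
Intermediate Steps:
O = -512/155 (O = 512*(-1/155) = -512/155 ≈ -3.3032)
163*(-1306) + ((O + 461) - 228) = 163*(-1306) + ((-512/155 + 461) - 228) = -212878 + (70943/155 - 228) = -212878 + 35603/155 = -32960487/155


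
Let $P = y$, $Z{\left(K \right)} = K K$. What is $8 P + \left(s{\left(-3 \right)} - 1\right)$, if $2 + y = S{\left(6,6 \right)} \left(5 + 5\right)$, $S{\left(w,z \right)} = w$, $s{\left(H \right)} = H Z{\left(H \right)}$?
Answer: $436$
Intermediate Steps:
$Z{\left(K \right)} = K^{2}$
$s{\left(H \right)} = H^{3}$ ($s{\left(H \right)} = H H^{2} = H^{3}$)
$y = 58$ ($y = -2 + 6 \left(5 + 5\right) = -2 + 6 \cdot 10 = -2 + 60 = 58$)
$P = 58$
$8 P + \left(s{\left(-3 \right)} - 1\right) = 8 \cdot 58 + \left(\left(-3\right)^{3} - 1\right) = 464 - 28 = 436$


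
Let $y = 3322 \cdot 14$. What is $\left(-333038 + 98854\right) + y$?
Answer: $-187676$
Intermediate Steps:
$y = 46508$
$\left(-333038 + 98854\right) + y = \left(-333038 + 98854\right) + 46508 = -234184 + 46508 = -187676$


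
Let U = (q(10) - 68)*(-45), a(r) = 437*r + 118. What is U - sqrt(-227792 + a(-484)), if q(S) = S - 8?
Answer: 2970 - 9*I*sqrt(5422) ≈ 2970.0 - 662.71*I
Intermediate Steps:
q(S) = -8 + S
a(r) = 118 + 437*r
U = 2970 (U = ((-8 + 10) - 68)*(-45) = (2 - 68)*(-45) = -66*(-45) = 2970)
U - sqrt(-227792 + a(-484)) = 2970 - sqrt(-227792 + (118 + 437*(-484))) = 2970 - sqrt(-227792 + (118 - 211508)) = 2970 - sqrt(-227792 - 211390) = 2970 - sqrt(-439182) = 2970 - 9*I*sqrt(5422)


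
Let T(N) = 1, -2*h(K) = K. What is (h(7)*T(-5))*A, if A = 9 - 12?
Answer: 21/2 ≈ 10.500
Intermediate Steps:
A = -3
h(K) = -K/2
(h(7)*T(-5))*A = (-½*7*1)*(-3) = -7/2*1*(-3) = -7/2*(-3) = 21/2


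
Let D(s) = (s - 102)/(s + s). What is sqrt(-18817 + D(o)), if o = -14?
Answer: I*sqrt(921830)/7 ≈ 137.16*I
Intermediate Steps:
D(s) = (-102 + s)/(2*s) (D(s) = (-102 + s)/((2*s)) = (-102 + s)*(1/(2*s)) = (-102 + s)/(2*s))
sqrt(-18817 + D(o)) = sqrt(-18817 + (1/2)*(-102 - 14)/(-14)) = sqrt(-18817 + (1/2)*(-1/14)*(-116)) = sqrt(-18817 + 29/7) = sqrt(-131690/7) = I*sqrt(921830)/7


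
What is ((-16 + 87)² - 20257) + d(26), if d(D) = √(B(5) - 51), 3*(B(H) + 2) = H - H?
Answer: -15216 + I*√53 ≈ -15216.0 + 7.2801*I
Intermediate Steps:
B(H) = -2 (B(H) = -2 + (H - H)/3 = -2 + (⅓)*0 = -2 + 0 = -2)
d(D) = I*√53 (d(D) = √(-2 - 51) = √(-53) = I*√53)
((-16 + 87)² - 20257) + d(26) = ((-16 + 87)² - 20257) + I*√53 = (71² - 20257) + I*√53 = (5041 - 20257) + I*√53 = -15216 + I*√53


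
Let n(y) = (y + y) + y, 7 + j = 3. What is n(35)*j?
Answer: -420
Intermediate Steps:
j = -4 (j = -7 + 3 = -4)
n(y) = 3*y (n(y) = 2*y + y = 3*y)
n(35)*j = (3*35)*(-4) = 105*(-4) = -420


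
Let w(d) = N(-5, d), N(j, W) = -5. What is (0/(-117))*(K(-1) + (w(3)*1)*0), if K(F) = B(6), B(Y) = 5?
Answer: 0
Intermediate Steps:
K(F) = 5
w(d) = -5
(0/(-117))*(K(-1) + (w(3)*1)*0) = (0/(-117))*(5 - 5*1*0) = (0*(-1/117))*(5 - 5*0) = 0*(5 + 0) = 0*5 = 0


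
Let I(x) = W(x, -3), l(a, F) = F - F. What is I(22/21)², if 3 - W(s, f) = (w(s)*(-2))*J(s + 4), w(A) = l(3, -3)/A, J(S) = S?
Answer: 9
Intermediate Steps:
l(a, F) = 0
w(A) = 0 (w(A) = 0/A = 0)
W(s, f) = 3 (W(s, f) = 3 - 0*(-2)*(s + 4) = 3 - 0*(4 + s) = 3 - 1*0 = 3 + 0 = 3)
I(x) = 3
I(22/21)² = 3² = 9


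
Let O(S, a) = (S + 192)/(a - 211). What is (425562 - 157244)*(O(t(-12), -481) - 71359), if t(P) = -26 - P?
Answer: -3312426360177/173 ≈ -1.9147e+10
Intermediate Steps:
O(S, a) = (192 + S)/(-211 + a)
(425562 - 157244)*(O(t(-12), -481) - 71359) = (425562 - 157244)*((192 + (-26 - 1*(-12)))/(-211 - 481) - 71359) = 268318*((192 + (-26 + 12))/(-692) - 71359) = 268318*(-(192 - 14)/692 - 71359) = 268318*(-1/692*178 - 71359) = 268318*(-89/346 - 71359) = 268318*(-24690303/346) = -3312426360177/173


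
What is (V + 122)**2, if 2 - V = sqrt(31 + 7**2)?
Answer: 15456 - 992*sqrt(5) ≈ 13238.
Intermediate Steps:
V = 2 - 4*sqrt(5) (V = 2 - sqrt(31 + 7**2) = 2 - sqrt(31 + 49) = 2 - sqrt(80) = 2 - 4*sqrt(5) ≈ -6.9443)
(V + 122)**2 = ((2 - 4*sqrt(5)) + 122)**2 = (124 - 4*sqrt(5))**2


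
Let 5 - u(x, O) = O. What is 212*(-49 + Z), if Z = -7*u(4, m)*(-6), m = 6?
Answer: -19292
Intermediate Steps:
u(x, O) = 5 - O
Z = -42 (Z = -7*(5 - 1*6)*(-6) = -7*(5 - 6)*(-6) = -7*(-1)*(-6) = 7*(-6) = -42)
212*(-49 + Z) = 212*(-49 - 42) = 212*(-91) = -19292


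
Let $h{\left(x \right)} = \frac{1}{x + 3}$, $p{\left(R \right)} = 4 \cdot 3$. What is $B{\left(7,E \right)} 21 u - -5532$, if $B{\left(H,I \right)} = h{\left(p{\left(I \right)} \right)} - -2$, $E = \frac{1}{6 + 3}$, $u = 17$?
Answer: $\frac{31349}{5} \approx 6269.8$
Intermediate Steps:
$p{\left(R \right)} = 12$
$h{\left(x \right)} = \frac{1}{3 + x}$
$E = \frac{1}{9} \approx 0.11111$
$B{\left(H,I \right)} = \frac{31}{15}$ ($B{\left(H,I \right)} = \frac{1}{3 + 12} - -2 = \frac{1}{15} + 2 = \frac{31}{15}$)
$B{\left(7,E \right)} 21 u - -5532 = \frac{31}{15} \cdot 21 \cdot 17 - -5532 = \frac{217}{5} \cdot 17 + 5532 = \frac{3689}{5} + 5532 = \frac{31349}{5}$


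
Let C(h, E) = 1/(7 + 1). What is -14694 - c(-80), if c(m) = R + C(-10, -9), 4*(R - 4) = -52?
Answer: -117481/8 ≈ -14685.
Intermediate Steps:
C(h, E) = ⅛ (C(h, E) = 1/8 = ⅛)
R = -9 (R = 4 + (¼)*(-52) = 4 - 13 = -9)
c(m) = -71/8 (c(m) = -9 + ⅛ = -71/8)
-14694 - c(-80) = -14694 - 1*(-71/8) = -14694 + 71/8 = -117481/8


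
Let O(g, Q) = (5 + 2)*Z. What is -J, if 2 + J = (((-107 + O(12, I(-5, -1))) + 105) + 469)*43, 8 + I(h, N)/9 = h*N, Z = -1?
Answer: -19778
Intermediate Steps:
I(h, N) = -72 + 9*N*h (I(h, N) = -72 + 9*(h*N) = -72 + 9*(N*h) = -72 + 9*N*h)
O(g, Q) = -7 (O(g, Q) = (5 + 2)*(-1) = 7*(-1) = -7)
J = 19778 (J = -2 + (((-107 - 7) + 105) + 469)*43 = -2 + ((-114 + 105) + 469)*43 = -2 + (-9 + 469)*43 = -2 + 460*43 = -2 + 19780 = 19778)
-J = -1*19778 = -19778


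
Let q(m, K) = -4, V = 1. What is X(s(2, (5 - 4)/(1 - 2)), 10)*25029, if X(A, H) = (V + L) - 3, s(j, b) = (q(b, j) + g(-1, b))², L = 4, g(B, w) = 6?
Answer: 50058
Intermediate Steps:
s(j, b) = 4 (s(j, b) = (-4 + 6)² = 2² = 4)
X(A, H) = 2 (X(A, H) = (1 + 4) - 3 = 5 - 3 = 2)
X(s(2, (5 - 4)/(1 - 2)), 10)*25029 = 2*25029 = 50058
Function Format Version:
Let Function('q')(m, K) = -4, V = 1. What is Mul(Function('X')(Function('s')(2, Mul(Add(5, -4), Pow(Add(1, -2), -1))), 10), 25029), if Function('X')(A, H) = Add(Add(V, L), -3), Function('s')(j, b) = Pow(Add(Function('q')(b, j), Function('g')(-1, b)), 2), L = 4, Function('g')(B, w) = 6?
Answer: 50058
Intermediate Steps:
Function('s')(j, b) = 4 (Function('s')(j, b) = Pow(Add(-4, 6), 2) = Pow(2, 2) = 4)
Function('X')(A, H) = 2 (Function('X')(A, H) = Add(Add(1, 4), -3) = Add(5, -3) = 2)
Mul(Function('X')(Function('s')(2, Mul(Add(5, -4), Pow(Add(1, -2), -1))), 10), 25029) = Mul(2, 25029) = 50058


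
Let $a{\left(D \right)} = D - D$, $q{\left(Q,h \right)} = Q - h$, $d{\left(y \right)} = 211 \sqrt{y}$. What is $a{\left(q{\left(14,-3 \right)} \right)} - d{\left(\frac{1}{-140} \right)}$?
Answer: $- \frac{211 i \sqrt{35}}{70} \approx - 17.833 i$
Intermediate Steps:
$a{\left(D \right)} = 0$
$a{\left(q{\left(14,-3 \right)} \right)} - d{\left(\frac{1}{-140} \right)} = 0 - 211 \sqrt{\frac{1}{-140}} = 0 - 211 \sqrt{- \frac{1}{140}} = 0 - 211 \frac{i \sqrt{35}}{70} = 0 - \frac{211 i \sqrt{35}}{70} = - \frac{211 i \sqrt{35}}{70}$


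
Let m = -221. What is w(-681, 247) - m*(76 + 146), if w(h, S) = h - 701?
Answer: 47680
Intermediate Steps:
w(h, S) = -701 + h
w(-681, 247) - m*(76 + 146) = (-701 - 681) - (-221)*(76 + 146) = -1382 - (-221)*222 = -1382 - 1*(-49062) = -1382 + 49062 = 47680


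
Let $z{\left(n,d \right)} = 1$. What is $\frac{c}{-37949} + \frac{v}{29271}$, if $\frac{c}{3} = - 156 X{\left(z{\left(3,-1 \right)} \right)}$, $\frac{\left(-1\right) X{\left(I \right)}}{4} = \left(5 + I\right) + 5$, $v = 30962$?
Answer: $\frac{572228506}{1110805179} \approx 0.51515$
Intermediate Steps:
$X{\left(I \right)} = -40 - 4 I$ ($X{\left(I \right)} = - 4 \left(\left(5 + I\right) + 5\right) = - 4 \left(10 + I\right) = -40 - 4 I$)
$c = 20592$ ($c = 3 \left(- 156 \left(-40 - 4\right)\right) = 3 \left(\left(-156\right) \left(-44\right)\right) = 3 \cdot 6864 = 20592$)
$\frac{c}{-37949} + \frac{v}{29271} = \frac{20592}{-37949} + \frac{30962}{29271} = 20592 \left(- \frac{1}{37949}\right) + 30962 \cdot \frac{1}{29271} = - \frac{20592}{37949} + \frac{30962}{29271} = \frac{572228506}{1110805179}$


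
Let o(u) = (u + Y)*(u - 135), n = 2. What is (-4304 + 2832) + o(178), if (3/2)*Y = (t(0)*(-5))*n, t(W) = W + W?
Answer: 6182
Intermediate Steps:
t(W) = 2*W
Y = 0 (Y = 2*(((2*0)*(-5))*2)/3 = 2*((0*(-5))*2)/3 = 2*(0*2)/3 = (⅔)*0 = 0)
o(u) = u*(-135 + u) (o(u) = (u + 0)*(u - 135) = u*(-135 + u))
(-4304 + 2832) + o(178) = (-4304 + 2832) + 178*(-135 + 178) = -1472 + 178*43 = -1472 + 7654 = 6182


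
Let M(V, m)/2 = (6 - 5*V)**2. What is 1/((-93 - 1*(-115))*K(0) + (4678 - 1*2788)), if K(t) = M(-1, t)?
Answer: 1/7214 ≈ 0.00013862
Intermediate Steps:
M(V, m) = 2*(6 - 5*V)**2
K(t) = 242 (K(t) = 2*(-6 + 5*(-1))**2 = 2*(-6 - 5)**2 = 2*(-11)**2 = 2*121 = 242)
1/((-93 - 1*(-115))*K(0) + (4678 - 1*2788)) = 1/((-93 - 1*(-115))*242 + (4678 - 1*2788)) = 1/((-93 + 115)*242 + (4678 - 2788)) = 1/(22*242 + 1890) = 1/(5324 + 1890) = 1/7214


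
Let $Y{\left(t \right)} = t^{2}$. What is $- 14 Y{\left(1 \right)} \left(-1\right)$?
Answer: $14$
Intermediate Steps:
$- 14 Y{\left(1 \right)} \left(-1\right) = - 14 \cdot 1^{2} \left(-1\right) = \left(-14\right) 1 \left(-1\right) = \left(-14\right) \left(-1\right) = 14$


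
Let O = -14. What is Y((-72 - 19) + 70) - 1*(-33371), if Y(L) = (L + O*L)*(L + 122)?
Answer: 60944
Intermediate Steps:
Y(L) = -13*L*(122 + L) (Y(L) = (L - 14*L)*(L + 122) = (-13*L)*(122 + L) = -13*L*(122 + L))
Y((-72 - 19) + 70) - 1*(-33371) = 13*((-72 - 19) + 70)*(-122 - ((-72 - 19) + 70)) - 1*(-33371) = 13*(-91 + 70)*(-122 - (-91 + 70)) + 33371 = 13*(-21)*(-122 - 1*(-21)) + 33371 = 13*(-21)*(-122 + 21) + 33371 = 13*(-21)*(-101) + 33371 = 27573 + 33371 = 60944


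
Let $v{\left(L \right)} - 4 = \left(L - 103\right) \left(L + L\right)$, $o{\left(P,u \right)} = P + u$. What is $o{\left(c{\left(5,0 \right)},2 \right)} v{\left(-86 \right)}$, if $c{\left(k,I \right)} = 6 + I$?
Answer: $260096$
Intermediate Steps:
$v{\left(L \right)} = 4 + 2 L \left(-103 + L\right)$ ($v{\left(L \right)} = 4 + \left(L - 103\right) \left(L + L\right) = 4 + \left(-103 + L\right) 2 L = 4 + 2 L \left(-103 + L\right)$)
$o{\left(c{\left(5,0 \right)},2 \right)} v{\left(-86 \right)} = \left(\left(6 + 0\right) + 2\right) \left(4 - -17716 + 2 \left(-86\right)^{2}\right) = \left(6 + 2\right) \left(4 + 17716 + 2 \cdot 7396\right) = 8 \left(4 + 17716 + 14792\right) = 8 \cdot 32512 = 260096$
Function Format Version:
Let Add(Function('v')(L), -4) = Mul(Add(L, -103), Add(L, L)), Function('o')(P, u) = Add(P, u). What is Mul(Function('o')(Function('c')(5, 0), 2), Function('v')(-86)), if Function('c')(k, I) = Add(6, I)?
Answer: 260096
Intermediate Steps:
Function('v')(L) = Add(4, Mul(2, L, Add(-103, L))) (Function('v')(L) = Add(4, Mul(Add(L, -103), Add(L, L))) = Add(4, Mul(Add(-103, L), Mul(2, L))) = Add(4, Mul(2, L, Add(-103, L))))
Mul(Function('o')(Function('c')(5, 0), 2), Function('v')(-86)) = Mul(Add(Add(6, 0), 2), Add(4, Mul(-206, -86), Mul(2, Pow(-86, 2)))) = Mul(Add(6, 2), Add(4, 17716, Mul(2, 7396))) = Mul(8, Add(4, 17716, 14792)) = Mul(8, 32512) = 260096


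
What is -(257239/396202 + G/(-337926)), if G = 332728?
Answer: 1320580963/3937851678 ≈ 0.33536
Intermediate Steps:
-(257239/396202 + G/(-337926)) = -(257239/396202 + 332728/(-337926)) = -(257239*(1/396202) + 332728*(-1/337926)) = -(257239/396202 - 166364/168963) = -1*(-1320580963/3937851678) = 1320580963/3937851678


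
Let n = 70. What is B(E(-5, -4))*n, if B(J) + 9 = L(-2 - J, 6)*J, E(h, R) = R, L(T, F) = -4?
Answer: 490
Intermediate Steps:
B(J) = -9 - 4*J
B(E(-5, -4))*n = (-9 - 4*(-4))*70 = (-9 + 16)*70 = 7*70 = 490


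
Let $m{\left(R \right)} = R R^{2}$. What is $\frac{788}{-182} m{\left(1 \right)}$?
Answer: $- \frac{394}{91} \approx -4.3297$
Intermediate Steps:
$m{\left(R \right)} = R^{3}$
$\frac{788}{-182} m{\left(1 \right)} = \frac{788}{-182} \cdot 1^{3} = 788 \left(- \frac{1}{182}\right) 1 = \left(- \frac{394}{91}\right) 1 = - \frac{394}{91}$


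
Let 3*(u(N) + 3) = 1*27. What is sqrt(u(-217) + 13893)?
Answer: sqrt(13899) ≈ 117.89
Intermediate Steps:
u(N) = 6 (u(N) = -3 + (1*27)/3 = -3 + (1/3)*27 = -3 + 9 = 6)
sqrt(u(-217) + 13893) = sqrt(6 + 13893) = sqrt(13899)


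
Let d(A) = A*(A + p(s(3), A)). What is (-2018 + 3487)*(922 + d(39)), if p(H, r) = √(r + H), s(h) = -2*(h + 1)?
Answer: 3588767 + 57291*√31 ≈ 3.9077e+6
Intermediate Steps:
s(h) = -2 - 2*h (s(h) = -2*(1 + h) = -2 - 2*h)
p(H, r) = √(H + r)
d(A) = A*(A + √(-8 + A)) (d(A) = A*(A + √((-2 - 2*3) + A)) = A*(A + √((-2 - 6) + A)) = A*(A + √(-8 + A)))
(-2018 + 3487)*(922 + d(39)) = (-2018 + 3487)*(922 + 39*(39 + √(-8 + 39))) = 1469*(922 + 39*(39 + √31)) = 1469*(922 + (1521 + 39*√31)) = 1469*(2443 + 39*√31) = 3588767 + 57291*√31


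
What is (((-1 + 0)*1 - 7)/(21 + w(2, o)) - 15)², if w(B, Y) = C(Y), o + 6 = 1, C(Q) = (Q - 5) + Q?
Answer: 2401/9 ≈ 266.78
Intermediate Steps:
C(Q) = -5 + 2*Q (C(Q) = (-5 + Q) + Q = -5 + 2*Q)
o = -5 (o = -6 + 1 = -5)
w(B, Y) = -5 + 2*Y
(((-1 + 0)*1 - 7)/(21 + w(2, o)) - 15)² = (((-1 + 0)*1 - 7)/(21 + (-5 + 2*(-5))) - 15)² = ((-1*1 - 7)/(21 + (-5 - 10)) - 15)² = ((-1 - 7)/(21 - 15) - 15)² = (-8/6 - 15)² = (-8*⅙ - 15)² = (-4/3 - 15)² = (-49/3)² = 2401/9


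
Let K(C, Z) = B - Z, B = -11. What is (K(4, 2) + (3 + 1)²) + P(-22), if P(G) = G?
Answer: -19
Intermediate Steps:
K(C, Z) = -11 - Z
(K(4, 2) + (3 + 1)²) + P(-22) = ((-11 - 1*2) + (3 + 1)²) - 22 = ((-11 - 2) + 4²) - 22 = (-13 + 16) - 22 = 3 - 22 = -19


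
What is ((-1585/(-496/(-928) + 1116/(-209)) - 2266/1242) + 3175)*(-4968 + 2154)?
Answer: -118857360296864/12057543 ≈ -9.8575e+6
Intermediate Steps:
((-1585/(-496/(-928) + 1116/(-209)) - 2266/1242) + 3175)*(-4968 + 2154) = ((-1585/(-496*(-1/928) + 1116*(-1/209)) - 2266*1/1242) + 3175)*(-2814) = ((-1585/(31/58 - 1116/209) - 1133/621) + 3175)*(-2814) = ((-1585/(-58249/12122) - 1133/621) + 3175)*(-2814) = ((-1585*(-12122/58249) - 1133/621) + 3175)*(-2814) = ((19213370/58249 - 1133/621) + 3175)*(-2814) = (11865506653/36172629 + 3175)*(-2814) = (126713603728/36172629)*(-2814) = -118857360296864/12057543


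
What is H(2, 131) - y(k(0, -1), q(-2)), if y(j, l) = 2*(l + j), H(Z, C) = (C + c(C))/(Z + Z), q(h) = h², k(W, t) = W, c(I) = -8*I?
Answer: -949/4 ≈ -237.25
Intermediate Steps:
H(Z, C) = -7*C/(2*Z) (H(Z, C) = (C - 8*C)/(Z + Z) = (-7*C)/((2*Z)) = (-7*C)*(1/(2*Z)) = -7*C/(2*Z))
y(j, l) = 2*j + 2*l (y(j, l) = 2*(j + l) = 2*j + 2*l)
H(2, 131) - y(k(0, -1), q(-2)) = -7/2*131/2 - (2*0 + 2*(-2)²) = -7/2*131*½ - (0 + 2*4) = -917/4 - (0 + 8) = -917/4 - 1*8 = -917/4 - 8 = -949/4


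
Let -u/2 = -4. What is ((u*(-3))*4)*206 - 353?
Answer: -20129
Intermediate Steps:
u = 8 (u = -2*(-4) = 8)
((u*(-3))*4)*206 - 353 = ((8*(-3))*4)*206 - 353 = -24*4*206 - 353 = -96*206 - 353 = -19776 - 353 = -20129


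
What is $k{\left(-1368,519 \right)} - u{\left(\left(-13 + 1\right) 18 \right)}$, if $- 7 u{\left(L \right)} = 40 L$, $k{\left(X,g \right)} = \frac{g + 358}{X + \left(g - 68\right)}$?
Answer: $- \frac{1132717}{917} \approx -1235.2$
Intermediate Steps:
$k{\left(X,g \right)} = \frac{358 + g}{-68 + X + g}$ ($k{\left(X,g \right)} = \frac{358 + g}{X + \left(g - 68\right)} = \frac{358 + g}{X + \left(-68 + g\right)} = \frac{358 + g}{-68 + X + g}$)
$u{\left(L \right)} = - \frac{40 L}{7}$
$k{\left(-1368,519 \right)} - u{\left(\left(-13 + 1\right) 18 \right)} = \frac{358 + 519}{-68 - 1368 + 519} - - \frac{40 \left(-13 + 1\right) 18}{7} = \frac{1}{-917} \cdot 877 - - \frac{40 \left(\left(-12\right) 18\right)}{7} = \left(- \frac{1}{917}\right) 877 - \left(- \frac{40}{7}\right) \left(-216\right) = - \frac{877}{917} - \frac{8640}{7} = - \frac{1132717}{917}$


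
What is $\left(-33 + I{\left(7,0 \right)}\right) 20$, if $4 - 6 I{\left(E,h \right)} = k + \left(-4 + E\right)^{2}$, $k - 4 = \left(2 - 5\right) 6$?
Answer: $-630$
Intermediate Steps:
$k = -14$ ($k = 4 + \left(2 - 5\right) 6 = 4 - 18 = -14$)
$I{\left(E,h \right)} = 3 - \frac{\left(-4 + E\right)^{2}}{6}$ ($I{\left(E,h \right)} = \frac{2}{3} - \frac{-14 + \left(-4 + E\right)^{2}}{6} = \frac{2}{3} - \left(- \frac{7}{3} + \frac{\left(-4 + E\right)^{2}}{6}\right) = 3 - \frac{\left(-4 + E\right)^{2}}{6}$)
$\left(-33 + I{\left(7,0 \right)}\right) 20 = \left(-33 + \left(3 - \frac{\left(-4 + 7\right)^{2}}{6}\right)\right) 20 = \left(-33 + \left(3 - \frac{3^{2}}{6}\right)\right) 20 = \left(-33 + \left(3 - \frac{3}{2}\right)\right) 20 = \left(-33 + \frac{3}{2}\right) 20 = \left(- \frac{63}{2}\right) 20 = -630$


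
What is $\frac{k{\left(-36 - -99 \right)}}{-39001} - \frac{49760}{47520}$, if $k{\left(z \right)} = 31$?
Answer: $- \frac{12138518}{11583297} \approx -1.0479$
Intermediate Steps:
$\frac{k{\left(-36 - -99 \right)}}{-39001} - \frac{49760}{47520} = \frac{31}{-39001} - \frac{49760}{47520} = 31 \left(- \frac{1}{39001}\right) - \frac{311}{297} = - \frac{31}{39001} - \frac{311}{297} = - \frac{12138518}{11583297}$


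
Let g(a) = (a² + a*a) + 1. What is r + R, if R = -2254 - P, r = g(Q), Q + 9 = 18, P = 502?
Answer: -2593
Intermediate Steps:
Q = 9 (Q = -9 + 18 = 9)
g(a) = 1 + 2*a² (g(a) = (a² + a²) + 1 = 2*a² + 1 = 1 + 2*a²)
r = 163 (r = 1 + 2*9² = 1 + 2*81 = 1 + 162 = 163)
R = -2756 (R = -2254 - 1*502 = -2254 - 502 = -2756)
r + R = 163 - 2756 = -2593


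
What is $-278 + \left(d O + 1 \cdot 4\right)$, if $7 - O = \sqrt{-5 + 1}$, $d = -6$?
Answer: $-316 + 12 i \approx -316.0 + 12.0 i$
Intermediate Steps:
$O = 7 - 2 i$ ($O = 7 - \sqrt{-5 + 1} = 7 - \sqrt{-4} = 7 - 2 i \approx 7.0 - 2.0 i$)
$-278 + \left(d O + 1 \cdot 4\right) = -278 + \left(- 6 \left(7 - 2 i\right) + 1 \cdot 4\right) = -278 - \left(38 - 12 i\right) = -316 + 12 i$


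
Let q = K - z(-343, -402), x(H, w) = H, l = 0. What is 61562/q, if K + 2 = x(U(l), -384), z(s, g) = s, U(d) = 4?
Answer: 61562/345 ≈ 178.44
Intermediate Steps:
K = 2 (K = -2 + 4 = 2)
q = 345 (q = 2 - 1*(-343) = 2 + 343 = 345)
61562/q = 61562/345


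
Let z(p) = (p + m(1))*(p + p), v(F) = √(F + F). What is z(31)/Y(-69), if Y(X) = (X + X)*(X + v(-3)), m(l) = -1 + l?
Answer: 961/4767 + 961*I*√6/328923 ≈ 0.20159 + 0.0071566*I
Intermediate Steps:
v(F) = √2*√F (v(F) = √(2*F) = √2*√F)
z(p) = 2*p² (z(p) = (p + (-1 + 1))*(p + p) = (p + 0)*(2*p) = p*(2*p) = 2*p²)
Y(X) = 2*X*(X + I*√6) (Y(X) = (X + X)*(X + √2*√(-3)) = (2*X)*(X + √2*(I*√3)) = (2*X)*(X + I*√6) = 2*X*(X + I*√6))
z(31)/Y(-69) = (2*31²)/((2*(-69)*(-69 + I*√6))) = (2*961)/(9522 - 138*I*√6) = 1922/(9522 - 138*I*√6)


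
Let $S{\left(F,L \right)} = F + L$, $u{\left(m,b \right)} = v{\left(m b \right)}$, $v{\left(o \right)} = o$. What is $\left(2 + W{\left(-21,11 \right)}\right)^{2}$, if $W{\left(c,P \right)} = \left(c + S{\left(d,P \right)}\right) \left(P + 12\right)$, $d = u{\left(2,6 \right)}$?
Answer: $2304$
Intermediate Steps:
$u{\left(m,b \right)} = b m$ ($u{\left(m,b \right)} = m b = b m$)
$d = 12$ ($d = 6 \cdot 2 = 12$)
$W{\left(c,P \right)} = \left(12 + P\right) \left(12 + P + c\right)$ ($W{\left(c,P \right)} = \left(c + \left(12 + P\right)\right) \left(P + 12\right) = \left(12 + P + c\right) \left(12 + P\right) = \left(12 + P\right) \left(12 + P + c\right)$)
$\left(2 + W{\left(-21,11 \right)}\right)^{2} = \left(2 + \left(144 + 11^{2} + 12 \left(-21\right) + 24 \cdot 11 + 11 \left(-21\right)\right)\right)^{2} = \left(2 + \left(144 + 121 - 252 + 264 - 231\right)\right)^{2} = \left(2 + 46\right)^{2} = 48^{2} = 2304$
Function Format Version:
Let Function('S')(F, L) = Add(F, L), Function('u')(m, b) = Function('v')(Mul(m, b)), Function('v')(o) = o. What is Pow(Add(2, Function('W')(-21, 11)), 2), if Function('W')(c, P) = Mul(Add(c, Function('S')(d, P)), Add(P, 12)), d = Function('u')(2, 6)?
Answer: 2304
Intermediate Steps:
Function('u')(m, b) = Mul(b, m) (Function('u')(m, b) = Mul(m, b) = Mul(b, m))
d = 12 (d = Mul(6, 2) = 12)
Function('W')(c, P) = Mul(Add(12, P), Add(12, P, c)) (Function('W')(c, P) = Mul(Add(c, Add(12, P)), Add(P, 12)) = Mul(Add(12, P, c), Add(12, P)) = Mul(Add(12, P), Add(12, P, c)))
Pow(Add(2, Function('W')(-21, 11)), 2) = Pow(Add(2, Add(144, Pow(11, 2), Mul(12, -21), Mul(24, 11), Mul(11, -21))), 2) = Pow(Add(2, Add(144, 121, -252, 264, -231)), 2) = Pow(Add(2, 46), 2) = Pow(48, 2) = 2304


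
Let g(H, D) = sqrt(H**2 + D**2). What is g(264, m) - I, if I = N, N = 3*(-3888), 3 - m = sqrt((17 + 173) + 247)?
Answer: 11664 + sqrt(70142 - 6*sqrt(437)) ≈ 11929.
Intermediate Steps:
m = 3 - sqrt(437) (m = 3 - sqrt((17 + 173) + 247) = 3 - sqrt(190 + 247) = 3 - sqrt(437) ≈ -17.905)
g(H, D) = sqrt(D**2 + H**2)
N = -11664
I = -11664
g(264, m) - I = sqrt((3 - sqrt(437))**2 + 264**2) - 1*(-11664) = sqrt((3 - sqrt(437))**2 + 69696) + 11664 = sqrt(69696 + (3 - sqrt(437))**2) + 11664 = 11664 + sqrt(69696 + (3 - sqrt(437))**2)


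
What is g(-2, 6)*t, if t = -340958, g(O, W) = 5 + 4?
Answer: -3068622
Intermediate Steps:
g(O, W) = 9
g(-2, 6)*t = 9*(-340958) = -3068622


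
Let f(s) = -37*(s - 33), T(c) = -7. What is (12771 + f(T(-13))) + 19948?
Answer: 34199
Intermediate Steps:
f(s) = 1221 - 37*s (f(s) = -37*(-33 + s) = 1221 - 37*s)
(12771 + f(T(-13))) + 19948 = (12771 + (1221 - 37*(-7))) + 19948 = (12771 + (1221 + 259)) + 19948 = (12771 + 1480) + 19948 = 14251 + 19948 = 34199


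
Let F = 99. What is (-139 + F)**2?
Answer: 1600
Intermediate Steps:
(-139 + F)**2 = (-139 + 99)**2 = (-40)**2 = 1600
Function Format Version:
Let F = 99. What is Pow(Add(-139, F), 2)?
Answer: 1600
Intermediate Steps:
Pow(Add(-139, F), 2) = Pow(Add(-139, 99), 2) = Pow(-40, 2) = 1600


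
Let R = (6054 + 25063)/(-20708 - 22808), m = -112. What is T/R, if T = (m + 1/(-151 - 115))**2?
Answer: -9656448974271/550428613 ≈ -17544.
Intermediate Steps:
T = 887622849/70756 (T = (-112 + 1/(-151 - 115))**2 = (-112 + 1/(-266))**2 = (-112 - 1/266)**2 = (-29793/266)**2 = 887622849/70756 ≈ 12545.)
R = -31117/43516 (R = 31117/(-43516) = 31117*(-1/43516) = -31117/43516 ≈ -0.71507)
T/R = 887622849/(70756*(-31117/43516)) = (887622849/70756)*(-43516/31117) = -9656448974271/550428613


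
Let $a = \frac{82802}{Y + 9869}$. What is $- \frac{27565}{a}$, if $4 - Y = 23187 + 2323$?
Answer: $\frac{22685995}{4358} \approx 5205.6$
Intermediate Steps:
$Y = -25506$ ($Y = 4 - \left(23187 + 2323\right) = 4 - 25510 = -25506$)
$a = - \frac{4358}{823}$ ($a = \frac{82802}{-25506 + 9869} = \frac{82802}{-15637} = 82802 \left(- \frac{1}{15637}\right) = - \frac{4358}{823} \approx -5.2953$)
$- \frac{27565}{a} = - \frac{27565}{- \frac{4358}{823}} = \left(-27565\right) \left(- \frac{823}{4358}\right) = \frac{22685995}{4358}$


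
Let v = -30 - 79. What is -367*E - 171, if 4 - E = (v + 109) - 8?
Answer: -4575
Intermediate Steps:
v = -109
E = 12 (E = 4 - ((-109 + 109) - 8) = 4 - (0 - 8) = 4 - 1*(-8) = 4 + 8 = 12)
-367*E - 171 = -367*12 - 171 = -4404 - 171 = -4575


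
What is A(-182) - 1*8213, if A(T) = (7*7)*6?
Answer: -7919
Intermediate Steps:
A(T) = 294 (A(T) = 49*6 = 294)
A(-182) - 1*8213 = 294 - 1*8213 = 294 - 8213 = -7919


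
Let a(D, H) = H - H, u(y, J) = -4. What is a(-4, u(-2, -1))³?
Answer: 0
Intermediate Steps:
a(D, H) = 0
a(-4, u(-2, -1))³ = 0³ = 0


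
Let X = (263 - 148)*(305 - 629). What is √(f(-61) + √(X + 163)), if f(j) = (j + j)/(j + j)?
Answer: √(1 + I*√37097) ≈ 9.8389 + 9.788*I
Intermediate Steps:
X = -37260 (X = 115*(-324) = -37260)
f(j) = 1 (f(j) = (2*j)/((2*j)) = (2*j)*(1/(2*j)) = 1)
√(f(-61) + √(X + 163)) = √(1 + √(-37260 + 163)) = √(1 + √(-37097)) = √(1 + I*√37097)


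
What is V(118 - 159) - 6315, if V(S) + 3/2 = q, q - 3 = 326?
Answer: -11975/2 ≈ -5987.5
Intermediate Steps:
q = 329 (q = 3 + 326 = 329)
V(S) = 655/2 (V(S) = -3/2 + 329 = 655/2)
V(118 - 159) - 6315 = 655/2 - 6315 = -11975/2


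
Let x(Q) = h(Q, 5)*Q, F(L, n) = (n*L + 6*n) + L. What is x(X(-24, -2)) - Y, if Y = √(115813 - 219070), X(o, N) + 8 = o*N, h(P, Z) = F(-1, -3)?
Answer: -640 - 3*I*√11473 ≈ -640.0 - 321.34*I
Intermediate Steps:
F(L, n) = L + 6*n + L*n (F(L, n) = (L*n + 6*n) + L = (6*n + L*n) + L = L + 6*n + L*n)
h(P, Z) = -16 (h(P, Z) = -1 + 6*(-3) - 1*(-3) = -1 - 18 + 3 = -16)
X(o, N) = -8 + N*o (X(o, N) = -8 + o*N = -8 + N*o)
x(Q) = -16*Q
Y = 3*I*√11473 (Y = √(-103257) = 3*I*√11473 ≈ 321.34*I)
x(X(-24, -2)) - Y = -16*(-8 - 2*(-24)) - 3*I*√11473 = -16*(-8 + 48) - 3*I*√11473 = -16*40 - 3*I*√11473 = -640 - 3*I*√11473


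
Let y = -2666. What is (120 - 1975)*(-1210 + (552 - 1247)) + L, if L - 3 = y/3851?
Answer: 13608576412/3851 ≈ 3.5338e+6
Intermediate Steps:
L = 8887/3851 (L = 3 - 2666/3851 = 8887/3851 ≈ 2.3077)
(120 - 1975)*(-1210 + (552 - 1247)) + L = (120 - 1975)*(-1210 + (552 - 1247)) + 8887/3851 = -1855*(-1210 - 695) + 8887/3851 = -1855*(-1905) + 8887/3851 = 3533775 + 8887/3851 = 13608576412/3851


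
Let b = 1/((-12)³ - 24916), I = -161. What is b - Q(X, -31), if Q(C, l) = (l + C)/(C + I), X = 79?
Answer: 639415/1092404 ≈ 0.58533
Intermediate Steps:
Q(C, l) = (C + l)/(-161 + C) (Q(C, l) = (l + C)/(C - 161) = (C + l)/(-161 + C))
b = -1/26644 (b = 1/(-1728 - 24916) = 1/(-26644) = -1/26644 ≈ -3.7532e-5)
b - Q(X, -31) = -1/26644 - (79 - 31)/(-161 + 79) = -1/26644 - 48/(-82) = -1/26644 - (-1)*48/82 = -1/26644 - 1*(-24/41) = -1/26644 + 24/41 = 639415/1092404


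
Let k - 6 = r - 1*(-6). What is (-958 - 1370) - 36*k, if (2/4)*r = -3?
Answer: -2544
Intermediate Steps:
r = -6 (r = 2*(-3) = -6)
k = 6 (k = 6 + (-6 - 1*(-6)) = 6 + (-6 + 6) = 6 + 0 = 6)
(-958 - 1370) - 36*k = (-958 - 1370) - 36*6 = -2328 - 216 = -2544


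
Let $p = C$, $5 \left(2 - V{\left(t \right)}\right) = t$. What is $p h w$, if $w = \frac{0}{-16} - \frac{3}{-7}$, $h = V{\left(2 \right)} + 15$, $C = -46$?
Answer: $- \frac{11454}{35} \approx -327.26$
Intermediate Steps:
$V{\left(t \right)} = 2 - \frac{t}{5}$
$p = -46$
$h = \frac{83}{5}$ ($h = \left(2 - \frac{2}{5}\right) + 15 = \frac{8}{5} + 15 = \frac{83}{5} \approx 16.6$)
$w = \frac{3}{7}$ ($w = 0 \left(- \frac{1}{16}\right) - - \frac{3}{7} = 0 + \frac{3}{7} = \frac{3}{7} \approx 0.42857$)
$p h w = \left(-46\right) \frac{83}{5} \cdot \frac{3}{7} = \left(- \frac{3818}{5}\right) \frac{3}{7} = - \frac{11454}{35}$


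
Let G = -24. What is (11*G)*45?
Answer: -11880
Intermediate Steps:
(11*G)*45 = (11*(-24))*45 = -264*45 = -11880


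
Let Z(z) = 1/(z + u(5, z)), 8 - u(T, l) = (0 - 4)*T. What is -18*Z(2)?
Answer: -⅗ ≈ -0.60000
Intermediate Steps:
u(T, l) = 8 + 4*T (u(T, l) = 8 - (0 - 4)*T = 8 - (-4)*T = 8 + 4*T)
Z(z) = 1/(28 + z) (Z(z) = 1/(z + (8 + 4*5)) = 1/(z + (8 + 20)) = 1/(z + 28) = 1/(28 + z))
-18*Z(2) = -18/(28 + 2) = -18/30 = -18*1/30 = -⅗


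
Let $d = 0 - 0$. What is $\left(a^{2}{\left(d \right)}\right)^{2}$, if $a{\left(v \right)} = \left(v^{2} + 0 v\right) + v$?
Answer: $0$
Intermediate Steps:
$d = 0$ ($d = 0 + 0 = 0$)
$a{\left(v \right)} = v + v^{2}$ ($a{\left(v \right)} = \left(v^{2} + 0\right) + v = v^{2} + v = v + v^{2}$)
$\left(a^{2}{\left(d \right)}\right)^{2} = \left(\left(0 \left(1 + 0\right)\right)^{2}\right)^{2} = \left(\left(0 \cdot 1\right)^{2}\right)^{2} = \left(0^{2}\right)^{2} = 0^{2} = 0$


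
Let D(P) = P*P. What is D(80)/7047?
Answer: 6400/7047 ≈ 0.90819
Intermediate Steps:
D(P) = P²
D(80)/7047 = 80²/7047 = 6400*(1/7047) = 6400/7047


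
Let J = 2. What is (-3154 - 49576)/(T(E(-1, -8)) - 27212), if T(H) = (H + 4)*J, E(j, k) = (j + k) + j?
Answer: 26365/13612 ≈ 1.9369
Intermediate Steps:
E(j, k) = k + 2*j
T(H) = 8 + 2*H (T(H) = (H + 4)*2 = (4 + H)*2 = 8 + 2*H)
(-3154 - 49576)/(T(E(-1, -8)) - 27212) = (-3154 - 49576)/((8 + 2*(-8 + 2*(-1))) - 27212) = -52730/((8 + 2*(-8 - 2)) - 27212) = -52730/((8 + 2*(-10)) - 27212) = -52730/((8 - 20) - 27212) = -52730/(-12 - 27212) = -52730/(-27224) = -52730*(-1/27224) = 26365/13612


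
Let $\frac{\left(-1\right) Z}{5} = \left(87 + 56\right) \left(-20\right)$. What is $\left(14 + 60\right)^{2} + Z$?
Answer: $19776$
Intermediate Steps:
$Z = 14300$ ($Z = - 5 \left(87 + 56\right) \left(-20\right) = - 5 \cdot 143 \left(-20\right) = \left(-5\right) \left(-2860\right) = 14300$)
$\left(14 + 60\right)^{2} + Z = \left(14 + 60\right)^{2} + 14300 = 74^{2} + 14300 = 5476 + 14300 = 19776$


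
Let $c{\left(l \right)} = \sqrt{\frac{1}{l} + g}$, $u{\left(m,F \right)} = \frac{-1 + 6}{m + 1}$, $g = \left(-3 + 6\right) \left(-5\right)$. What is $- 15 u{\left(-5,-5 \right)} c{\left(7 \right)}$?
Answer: $\frac{75 i \sqrt{182}}{14} \approx 72.272 i$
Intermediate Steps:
$g = -15$ ($g = 3 \left(-5\right) = -15$)
$u{\left(m,F \right)} = \frac{5}{1 + m}$
$c{\left(l \right)} = \sqrt{-15 + \frac{1}{l}}$ ($c{\left(l \right)} = \sqrt{\frac{1}{l} - 15} = \sqrt{-15 + \frac{1}{l}}$)
$- 15 u{\left(-5,-5 \right)} c{\left(7 \right)} = - 15 \frac{5}{1 - 5} \sqrt{-15 + \frac{1}{7}} = - 15 \frac{5}{-4} \sqrt{-15 + \frac{1}{7}} = - 15 \cdot 5 \left(- \frac{1}{4}\right) \sqrt{- \frac{104}{7}} = \left(-15\right) \left(- \frac{5}{4}\right) \frac{2 i \sqrt{182}}{7} = \frac{75 \frac{2 i \sqrt{182}}{7}}{4} = \frac{75 i \sqrt{182}}{14}$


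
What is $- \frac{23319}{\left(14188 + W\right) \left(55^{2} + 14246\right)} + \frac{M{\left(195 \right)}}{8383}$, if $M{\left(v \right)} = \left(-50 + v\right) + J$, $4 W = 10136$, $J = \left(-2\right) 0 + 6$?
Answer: $\frac{47760365}{2663429994} \approx 0.017932$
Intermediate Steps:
$J = 6$ ($J = 0 + 6 = 6$)
$W = 2534$ ($W = \frac{1}{4} \cdot 10136 = 2534$)
$M{\left(v \right)} = -44 + v$ ($M{\left(v \right)} = \left(-50 + v\right) + 6 = -44 + v$)
$- \frac{23319}{\left(14188 + W\right) \left(55^{2} + 14246\right)} + \frac{M{\left(195 \right)}}{8383} = - \frac{23319}{\left(14188 + 2534\right) \left(55^{2} + 14246\right)} + \frac{-44 + 195}{8383} = - \frac{23319}{16722 \left(3025 + 14246\right)} + 151 \cdot \frac{1}{8383} = - \frac{23319}{16722 \cdot 17271} + \frac{151}{8383} = - \frac{23319}{288805662} + \frac{151}{8383} = \left(-23319\right) \frac{1}{288805662} + \frac{151}{8383} = - \frac{2591}{32089518} + \frac{151}{8383} = \frac{47760365}{2663429994}$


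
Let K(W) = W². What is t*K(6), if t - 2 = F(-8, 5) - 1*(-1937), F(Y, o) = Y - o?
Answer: 69336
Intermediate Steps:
t = 1926 (t = 2 + ((-8 - 1*5) - 1*(-1937)) = 2 + ((-8 - 5) + 1937) = 2 + (-13 + 1937) = 2 + 1924 = 1926)
t*K(6) = 1926*6² = 1926*36 = 69336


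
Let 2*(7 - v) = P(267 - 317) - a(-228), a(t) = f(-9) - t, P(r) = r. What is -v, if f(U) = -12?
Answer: -140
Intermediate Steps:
a(t) = -12 - t
v = 140 (v = 7 - ((267 - 317) - (-12 - 1*(-228)))/2 = 7 - (-50 - (-12 + 228))/2 = 7 - (-50 - 1*216)/2 = 7 - (-50 - 216)/2 = 7 - ½*(-266) = 7 + 133 = 140)
-v = -1*140 = -140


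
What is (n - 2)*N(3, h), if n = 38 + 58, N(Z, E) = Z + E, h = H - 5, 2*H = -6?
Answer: -470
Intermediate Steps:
H = -3 (H = (½)*(-6) = -3)
h = -8 (h = -3 - 5 = -8)
N(Z, E) = E + Z
n = 96
(n - 2)*N(3, h) = (96 - 2)*(-8 + 3) = 94*(-5) = -470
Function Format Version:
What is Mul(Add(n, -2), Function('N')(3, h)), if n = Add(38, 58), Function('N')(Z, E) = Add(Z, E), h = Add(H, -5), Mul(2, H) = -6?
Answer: -470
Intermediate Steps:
H = -3 (H = Mul(Rational(1, 2), -6) = -3)
h = -8 (h = Add(-3, -5) = -8)
Function('N')(Z, E) = Add(E, Z)
n = 96
Mul(Add(n, -2), Function('N')(3, h)) = Mul(Add(96, -2), Add(-8, 3)) = Mul(94, -5) = -470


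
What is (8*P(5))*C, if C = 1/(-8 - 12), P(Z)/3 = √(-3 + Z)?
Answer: -6*√2/5 ≈ -1.6971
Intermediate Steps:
P(Z) = 3*√(-3 + Z)
C = -1/20 (C = 1/(-20) = -1/20 ≈ -0.050000)
(8*P(5))*C = (8*(3*√(-3 + 5)))*(-1/20) = (8*(3*√2))*(-1/20) = (24*√2)*(-1/20) = -6*√2/5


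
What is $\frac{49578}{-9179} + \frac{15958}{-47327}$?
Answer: $- \frac{2492856488}{434414533} \approx -5.7384$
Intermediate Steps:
$\frac{49578}{-9179} + \frac{15958}{-47327} = 49578 \left(- \frac{1}{9179}\right) + 15958 \left(- \frac{1}{47327}\right) = - \frac{49578}{9179} - \frac{15958}{47327} = - \frac{2492856488}{434414533}$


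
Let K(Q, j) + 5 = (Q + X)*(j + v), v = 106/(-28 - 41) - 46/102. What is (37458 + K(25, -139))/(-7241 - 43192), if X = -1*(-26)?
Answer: -696041/1159959 ≈ -0.60006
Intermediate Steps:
X = 26
v = -777/391 (v = 106/(-69) - 46*1/102 = 106*(-1/69) - 23/51 = -106/69 - 23/51 = -777/391 ≈ -1.9872)
K(Q, j) = -5 + (26 + Q)*(-777/391 + j) (K(Q, j) = -5 + (Q + 26)*(j - 777/391) = -5 + (26 + Q)*(-777/391 + j))
(37458 + K(25, -139))/(-7241 - 43192) = (37458 + (-22157/391 + 26*(-139) - 777/391*25 + 25*(-139)))/(-7241 - 43192) = (37458 + (-22157/391 - 3614 - 19425/391 - 3475))/(-50433) = (37458 - 165493/23)*(-1/50433) = (696041/23)*(-1/50433) = -696041/1159959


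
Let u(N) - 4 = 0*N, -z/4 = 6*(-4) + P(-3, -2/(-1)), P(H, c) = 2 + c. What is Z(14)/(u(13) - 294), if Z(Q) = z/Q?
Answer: -4/203 ≈ -0.019704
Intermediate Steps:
z = 80 (z = -4*(6*(-4) + (2 - 2/(-1))) = -4*(-24 + (2 - 2*(-1))) = -4*(-24 + (2 + 2)) = -4*(-24 + 4) = -4*(-20) = 80)
u(N) = 4 (u(N) = 4 + 0*N = 4 + 0 = 4)
Z(Q) = 80/Q
Z(14)/(u(13) - 294) = (80/14)/(4 - 294) = (80*(1/14))/(-290) = -1/290*40/7 = -4/203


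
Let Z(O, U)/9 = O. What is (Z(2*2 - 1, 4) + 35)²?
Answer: 3844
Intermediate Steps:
Z(O, U) = 9*O
(Z(2*2 - 1, 4) + 35)² = (9*(2*2 - 1) + 35)² = (9*(4 - 1) + 35)² = (9*3 + 35)² = (27 + 35)² = 62² = 3844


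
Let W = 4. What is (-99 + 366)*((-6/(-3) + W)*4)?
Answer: 6408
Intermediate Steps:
(-99 + 366)*((-6/(-3) + W)*4) = (-99 + 366)*((-6/(-3) + 4)*4) = 267*((-6*(-1/3) + 4)*4) = 267*((2 + 4)*4) = 267*(6*4) = 267*24 = 6408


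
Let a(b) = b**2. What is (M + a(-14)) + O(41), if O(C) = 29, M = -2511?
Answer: -2286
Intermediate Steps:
(M + a(-14)) + O(41) = (-2511 + (-14)**2) + 29 = (-2511 + 196) + 29 = -2315 + 29 = -2286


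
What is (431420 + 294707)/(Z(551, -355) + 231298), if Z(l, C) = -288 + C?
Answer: 726127/230655 ≈ 3.1481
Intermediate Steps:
(431420 + 294707)/(Z(551, -355) + 231298) = (431420 + 294707)/((-288 - 355) + 231298) = 726127/(-643 + 231298) = 726127/230655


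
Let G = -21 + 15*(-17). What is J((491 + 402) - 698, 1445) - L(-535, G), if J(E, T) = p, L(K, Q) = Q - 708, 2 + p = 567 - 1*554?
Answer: 995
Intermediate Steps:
G = -276 (G = -21 - 255 = -276)
p = 11 (p = -2 + (567 - 1*554) = -2 + (567 - 554) = -2 + 13 = 11)
L(K, Q) = -708 + Q
J(E, T) = 11
J((491 + 402) - 698, 1445) - L(-535, G) = 11 - (-708 - 276) = 11 - 1*(-984) = 11 + 984 = 995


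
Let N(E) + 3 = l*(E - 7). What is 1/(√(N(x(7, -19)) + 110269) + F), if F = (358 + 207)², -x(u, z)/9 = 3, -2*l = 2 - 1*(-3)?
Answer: 319225/101904490274 - √110351/101904490274 ≈ 3.1293e-6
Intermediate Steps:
l = -5/2 (l = -(2 - 1*(-3))/2 = -(2 + 3)/2 = -½*5 = -5/2 ≈ -2.5000)
x(u, z) = -27 (x(u, z) = -9*3 = -27)
N(E) = 29/2 - 5*E/2 (N(E) = -3 - 5*(E - 7)/2 = -3 - 5*(-7 + E)/2 = -3 + (35/2 - 5*E/2) = 29/2 - 5*E/2)
F = 319225 (F = 565² = 319225)
1/(√(N(x(7, -19)) + 110269) + F) = 1/(√((29/2 - 5/2*(-27)) + 110269) + 319225) = 1/(√((29/2 + 135/2) + 110269) + 319225) = 1/(√(82 + 110269) + 319225) = 1/(√110351 + 319225) = 1/(319225 + √110351)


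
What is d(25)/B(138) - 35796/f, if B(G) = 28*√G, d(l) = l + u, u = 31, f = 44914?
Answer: -17898/22457 + √138/69 ≈ -0.62674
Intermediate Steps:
d(l) = 31 + l (d(l) = l + 31 = 31 + l)
d(25)/B(138) - 35796/f = (31 + 25)/((28*√138)) - 35796/44914 = 56*(√138/3864) - 35796*1/44914 = √138/69 - 17898/22457 = -17898/22457 + √138/69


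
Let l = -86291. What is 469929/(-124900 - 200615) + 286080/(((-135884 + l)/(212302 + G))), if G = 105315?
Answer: -394368766563013/964283935 ≈ -4.0898e+5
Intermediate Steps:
469929/(-124900 - 200615) + 286080/(((-135884 + l)/(212302 + G))) = 469929/(-124900 - 200615) + 286080/(((-135884 - 86291)/(212302 + 105315))) = 469929/(-325515) + 286080/((-222175/317617)) = 469929*(-1/325515) + 286080/((-222175*1/317617)) = -156643/108505 + 286080/(-222175/317617) = -156643/108505 + 286080*(-317617/222175) = -156643/108505 - 18172774272/44435 = -394368766563013/964283935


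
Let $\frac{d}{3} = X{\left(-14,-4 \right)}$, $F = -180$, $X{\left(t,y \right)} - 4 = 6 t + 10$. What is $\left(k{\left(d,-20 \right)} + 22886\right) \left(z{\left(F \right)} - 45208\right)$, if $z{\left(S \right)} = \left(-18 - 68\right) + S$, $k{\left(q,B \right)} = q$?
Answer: $-1031168424$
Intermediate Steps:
$X{\left(t,y \right)} = 14 + 6 t$ ($X{\left(t,y \right)} = 4 + \left(6 t + 10\right) = 4 + \left(10 + 6 t\right) = 14 + 6 t$)
$d = -210$ ($d = 3 \left(14 + 6 \left(-14\right)\right) = 3 \left(14 - 84\right) = 3 \left(-70\right) = -210$)
$z{\left(S \right)} = -86 + S$
$\left(k{\left(d,-20 \right)} + 22886\right) \left(z{\left(F \right)} - 45208\right) = \left(-210 + 22886\right) \left(\left(-86 - 180\right) - 45208\right) = 22676 \left(-266 - 45208\right) = 22676 \left(-45474\right) = -1031168424$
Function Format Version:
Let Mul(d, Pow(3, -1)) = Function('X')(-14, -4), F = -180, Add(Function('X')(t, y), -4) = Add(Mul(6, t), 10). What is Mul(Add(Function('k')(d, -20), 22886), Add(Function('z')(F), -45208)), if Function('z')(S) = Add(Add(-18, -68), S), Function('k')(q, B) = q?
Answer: -1031168424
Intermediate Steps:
Function('X')(t, y) = Add(14, Mul(6, t)) (Function('X')(t, y) = Add(4, Add(Mul(6, t), 10)) = Add(4, Add(10, Mul(6, t))) = Add(14, Mul(6, t)))
d = -210 (d = Mul(3, Add(14, Mul(6, -14))) = Mul(3, Add(14, -84)) = Mul(3, -70) = -210)
Function('z')(S) = Add(-86, S)
Mul(Add(Function('k')(d, -20), 22886), Add(Function('z')(F), -45208)) = Mul(Add(-210, 22886), Add(Add(-86, -180), -45208)) = Mul(22676, Add(-266, -45208)) = Mul(22676, -45474) = -1031168424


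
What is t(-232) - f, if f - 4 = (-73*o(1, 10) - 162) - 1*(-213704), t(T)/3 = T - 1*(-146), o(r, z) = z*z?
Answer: -206504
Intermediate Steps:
o(r, z) = z²
t(T) = 438 + 3*T (t(T) = 3*(T - 1*(-146)) = 3*(T + 146) = 3*(146 + T) = 438 + 3*T)
f = 206246 (f = 4 + ((-73*10² - 162) - 1*(-213704)) = 4 + ((-73*100 - 162) + 213704) = 4 + ((-7300 - 162) + 213704) = 4 + (-7462 + 213704) = 4 + 206242 = 206246)
t(-232) - f = (438 + 3*(-232)) - 1*206246 = (438 - 696) - 206246 = -258 - 206246 = -206504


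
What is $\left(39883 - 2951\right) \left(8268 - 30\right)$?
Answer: $304245816$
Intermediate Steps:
$\left(39883 - 2951\right) \left(8268 - 30\right) = 36932 \left(8268 + \left(-6034 + 6004\right)\right) = 36932 \left(8268 - 30\right) = 36932 \cdot 8238 = 304245816$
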